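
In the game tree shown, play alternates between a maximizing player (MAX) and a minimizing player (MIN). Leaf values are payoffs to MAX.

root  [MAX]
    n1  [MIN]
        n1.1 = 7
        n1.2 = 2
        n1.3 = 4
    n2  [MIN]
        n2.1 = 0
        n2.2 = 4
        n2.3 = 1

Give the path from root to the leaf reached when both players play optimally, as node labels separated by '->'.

n1 (MIN): min(7, 2, 4) = 2
n2 (MIN): min(0, 4, 1) = 0
root (MAX): max(2, 0) = 2
At root, MAX picks n1 (highest: 2).
At n1, MIN picks n1.2 (lowest: 2).
Terminal value 2.

root -> n1 -> n1.2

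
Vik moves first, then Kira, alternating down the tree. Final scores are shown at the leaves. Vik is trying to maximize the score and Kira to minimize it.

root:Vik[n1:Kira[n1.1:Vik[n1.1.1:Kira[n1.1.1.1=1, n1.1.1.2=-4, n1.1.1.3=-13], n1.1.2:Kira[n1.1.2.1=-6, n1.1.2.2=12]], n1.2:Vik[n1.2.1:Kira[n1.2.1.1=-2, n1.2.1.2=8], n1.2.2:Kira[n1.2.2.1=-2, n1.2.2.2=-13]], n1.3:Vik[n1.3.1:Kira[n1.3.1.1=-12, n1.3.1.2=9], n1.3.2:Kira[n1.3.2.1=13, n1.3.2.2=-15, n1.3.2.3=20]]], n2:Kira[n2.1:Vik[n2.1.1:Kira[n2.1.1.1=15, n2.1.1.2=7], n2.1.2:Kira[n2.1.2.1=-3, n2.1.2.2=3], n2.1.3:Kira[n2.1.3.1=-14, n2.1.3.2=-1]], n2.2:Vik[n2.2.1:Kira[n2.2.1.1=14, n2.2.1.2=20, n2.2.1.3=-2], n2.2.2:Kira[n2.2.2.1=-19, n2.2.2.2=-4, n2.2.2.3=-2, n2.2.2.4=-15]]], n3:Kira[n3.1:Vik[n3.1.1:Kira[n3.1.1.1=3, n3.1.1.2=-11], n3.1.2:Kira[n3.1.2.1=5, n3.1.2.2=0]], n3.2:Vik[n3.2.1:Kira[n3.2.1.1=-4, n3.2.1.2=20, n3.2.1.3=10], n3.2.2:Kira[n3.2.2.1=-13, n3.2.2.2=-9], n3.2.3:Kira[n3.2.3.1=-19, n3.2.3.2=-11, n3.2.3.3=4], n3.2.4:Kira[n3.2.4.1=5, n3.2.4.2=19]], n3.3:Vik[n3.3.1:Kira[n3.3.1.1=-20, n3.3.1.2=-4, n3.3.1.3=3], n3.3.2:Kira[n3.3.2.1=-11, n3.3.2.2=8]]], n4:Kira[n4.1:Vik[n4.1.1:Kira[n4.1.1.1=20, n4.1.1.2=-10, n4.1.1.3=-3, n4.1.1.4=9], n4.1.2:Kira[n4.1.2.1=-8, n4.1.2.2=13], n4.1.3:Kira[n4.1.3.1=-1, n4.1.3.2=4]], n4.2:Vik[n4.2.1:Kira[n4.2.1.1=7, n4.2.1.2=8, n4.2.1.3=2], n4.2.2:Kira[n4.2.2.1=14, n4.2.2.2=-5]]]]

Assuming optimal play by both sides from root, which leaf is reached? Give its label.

n1.1.1 (Kira): min(1, -4, -13) = -13
n1.1.2 (Kira): min(-6, 12) = -6
n1.1 (Vik): max(-13, -6) = -6
n1.2.1 (Kira): min(-2, 8) = -2
n1.2.2 (Kira): min(-2, -13) = -13
n1.2 (Vik): max(-2, -13) = -2
n1.3.1 (Kira): min(-12, 9) = -12
n1.3.2 (Kira): min(13, -15, 20) = -15
n1.3 (Vik): max(-12, -15) = -12
n1 (Kira): min(-6, -2, -12) = -12
n2.1.1 (Kira): min(15, 7) = 7
n2.1.2 (Kira): min(-3, 3) = -3
n2.1.3 (Kira): min(-14, -1) = -14
n2.1 (Vik): max(7, -3, -14) = 7
n2.2.1 (Kira): min(14, 20, -2) = -2
n2.2.2 (Kira): min(-19, -4, -2, -15) = -19
n2.2 (Vik): max(-2, -19) = -2
n2 (Kira): min(7, -2) = -2
n3.1.1 (Kira): min(3, -11) = -11
n3.1.2 (Kira): min(5, 0) = 0
n3.1 (Vik): max(-11, 0) = 0
n3.2.1 (Kira): min(-4, 20, 10) = -4
n3.2.2 (Kira): min(-13, -9) = -13
n3.2.3 (Kira): min(-19, -11, 4) = -19
n3.2.4 (Kira): min(5, 19) = 5
n3.2 (Vik): max(-4, -13, -19, 5) = 5
n3.3.1 (Kira): min(-20, -4, 3) = -20
n3.3.2 (Kira): min(-11, 8) = -11
n3.3 (Vik): max(-20, -11) = -11
n3 (Kira): min(0, 5, -11) = -11
n4.1.1 (Kira): min(20, -10, -3, 9) = -10
n4.1.2 (Kira): min(-8, 13) = -8
n4.1.3 (Kira): min(-1, 4) = -1
n4.1 (Vik): max(-10, -8, -1) = -1
n4.2.1 (Kira): min(7, 8, 2) = 2
n4.2.2 (Kira): min(14, -5) = -5
n4.2 (Vik): max(2, -5) = 2
n4 (Kira): min(-1, 2) = -1
root (Vik): max(-12, -2, -11, -1) = -1
At root, Vik picks n4 (highest: -1).
At n4, Kira picks n4.1 (lowest: -1).
At n4.1, Vik picks n4.1.3 (highest: -1).
At n4.1.3, Kira picks n4.1.3.1 (lowest: -1).
Terminal value -1.

n4.1.3.1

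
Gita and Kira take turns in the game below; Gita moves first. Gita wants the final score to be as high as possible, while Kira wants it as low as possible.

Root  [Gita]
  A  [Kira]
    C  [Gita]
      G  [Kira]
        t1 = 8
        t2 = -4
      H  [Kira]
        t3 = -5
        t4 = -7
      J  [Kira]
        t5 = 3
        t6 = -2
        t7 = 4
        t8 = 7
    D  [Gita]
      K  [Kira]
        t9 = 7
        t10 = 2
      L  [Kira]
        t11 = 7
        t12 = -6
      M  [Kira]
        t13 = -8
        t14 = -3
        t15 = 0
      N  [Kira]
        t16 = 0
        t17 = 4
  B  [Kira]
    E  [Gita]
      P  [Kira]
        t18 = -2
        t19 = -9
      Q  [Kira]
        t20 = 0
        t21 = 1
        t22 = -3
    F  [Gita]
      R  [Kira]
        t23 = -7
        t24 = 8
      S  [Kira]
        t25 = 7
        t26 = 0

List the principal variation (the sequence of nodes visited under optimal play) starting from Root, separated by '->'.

G (Kira): min(8, -4) = -4
H (Kira): min(-5, -7) = -7
J (Kira): min(3, -2, 4, 7) = -2
C (Gita): max(-4, -7, -2) = -2
K (Kira): min(7, 2) = 2
L (Kira): min(7, -6) = -6
M (Kira): min(-8, -3, 0) = -8
N (Kira): min(0, 4) = 0
D (Gita): max(2, -6, -8, 0) = 2
A (Kira): min(-2, 2) = -2
P (Kira): min(-2, -9) = -9
Q (Kira): min(0, 1, -3) = -3
E (Gita): max(-9, -3) = -3
R (Kira): min(-7, 8) = -7
S (Kira): min(7, 0) = 0
F (Gita): max(-7, 0) = 0
B (Kira): min(-3, 0) = -3
Root (Gita): max(-2, -3) = -2
At Root, Gita picks A (highest: -2).
At A, Kira picks C (lowest: -2).
At C, Gita picks J (highest: -2).
At J, Kira picks t6 (lowest: -2).
Terminal value -2.

Root -> A -> C -> J -> t6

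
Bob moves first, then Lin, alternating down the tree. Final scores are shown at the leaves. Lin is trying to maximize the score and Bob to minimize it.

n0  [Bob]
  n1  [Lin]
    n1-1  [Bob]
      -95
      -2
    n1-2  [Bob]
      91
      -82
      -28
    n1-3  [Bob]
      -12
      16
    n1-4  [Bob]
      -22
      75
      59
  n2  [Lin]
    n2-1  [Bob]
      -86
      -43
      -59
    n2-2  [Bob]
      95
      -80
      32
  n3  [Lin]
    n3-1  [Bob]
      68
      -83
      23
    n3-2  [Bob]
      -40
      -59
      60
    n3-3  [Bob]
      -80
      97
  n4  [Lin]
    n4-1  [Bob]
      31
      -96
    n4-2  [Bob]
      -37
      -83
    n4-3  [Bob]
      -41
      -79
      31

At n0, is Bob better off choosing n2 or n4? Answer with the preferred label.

n2-1 (Bob): min(-86, -43, -59) = -86
n2-2 (Bob): min(95, -80, 32) = -80
n2 (Lin): max(-86, -80) = -80
n4-1 (Bob): min(31, -96) = -96
n4-2 (Bob): min(-37, -83) = -83
n4-3 (Bob): min(-41, -79, 31) = -79
n4 (Lin): max(-96, -83, -79) = -79
Bob prefers the lower value; n2=-80, n4=-79. n2 is better since -80 < -79.

n2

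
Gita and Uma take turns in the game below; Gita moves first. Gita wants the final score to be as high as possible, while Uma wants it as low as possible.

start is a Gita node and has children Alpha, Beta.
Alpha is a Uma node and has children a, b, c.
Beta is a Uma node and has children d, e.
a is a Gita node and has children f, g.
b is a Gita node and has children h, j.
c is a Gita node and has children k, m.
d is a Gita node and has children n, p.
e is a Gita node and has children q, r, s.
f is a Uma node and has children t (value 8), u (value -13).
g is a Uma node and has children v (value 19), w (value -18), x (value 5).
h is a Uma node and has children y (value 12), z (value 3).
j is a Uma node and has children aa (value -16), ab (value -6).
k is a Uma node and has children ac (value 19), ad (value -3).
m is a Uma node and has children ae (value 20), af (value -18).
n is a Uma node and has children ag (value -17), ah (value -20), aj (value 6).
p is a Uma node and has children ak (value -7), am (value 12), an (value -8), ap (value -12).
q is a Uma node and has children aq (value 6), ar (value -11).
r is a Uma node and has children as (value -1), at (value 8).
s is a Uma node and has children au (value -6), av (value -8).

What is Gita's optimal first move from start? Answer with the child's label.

f (Uma): min(8, -13) = -13
g (Uma): min(19, -18, 5) = -18
a (Gita): max(-13, -18) = -13
h (Uma): min(12, 3) = 3
j (Uma): min(-16, -6) = -16
b (Gita): max(3, -16) = 3
k (Uma): min(19, -3) = -3
m (Uma): min(20, -18) = -18
c (Gita): max(-3, -18) = -3
Alpha (Uma): min(-13, 3, -3) = -13
n (Uma): min(-17, -20, 6) = -20
p (Uma): min(-7, 12, -8, -12) = -12
d (Gita): max(-20, -12) = -12
q (Uma): min(6, -11) = -11
r (Uma): min(-1, 8) = -1
s (Uma): min(-6, -8) = -8
e (Gita): max(-11, -1, -8) = -1
Beta (Uma): min(-12, -1) = -12
start (Gita): max(-13, -12) = -12
Gita at start wants the highest of {Alpha=-13, Beta=-12}, so chooses Beta.

Beta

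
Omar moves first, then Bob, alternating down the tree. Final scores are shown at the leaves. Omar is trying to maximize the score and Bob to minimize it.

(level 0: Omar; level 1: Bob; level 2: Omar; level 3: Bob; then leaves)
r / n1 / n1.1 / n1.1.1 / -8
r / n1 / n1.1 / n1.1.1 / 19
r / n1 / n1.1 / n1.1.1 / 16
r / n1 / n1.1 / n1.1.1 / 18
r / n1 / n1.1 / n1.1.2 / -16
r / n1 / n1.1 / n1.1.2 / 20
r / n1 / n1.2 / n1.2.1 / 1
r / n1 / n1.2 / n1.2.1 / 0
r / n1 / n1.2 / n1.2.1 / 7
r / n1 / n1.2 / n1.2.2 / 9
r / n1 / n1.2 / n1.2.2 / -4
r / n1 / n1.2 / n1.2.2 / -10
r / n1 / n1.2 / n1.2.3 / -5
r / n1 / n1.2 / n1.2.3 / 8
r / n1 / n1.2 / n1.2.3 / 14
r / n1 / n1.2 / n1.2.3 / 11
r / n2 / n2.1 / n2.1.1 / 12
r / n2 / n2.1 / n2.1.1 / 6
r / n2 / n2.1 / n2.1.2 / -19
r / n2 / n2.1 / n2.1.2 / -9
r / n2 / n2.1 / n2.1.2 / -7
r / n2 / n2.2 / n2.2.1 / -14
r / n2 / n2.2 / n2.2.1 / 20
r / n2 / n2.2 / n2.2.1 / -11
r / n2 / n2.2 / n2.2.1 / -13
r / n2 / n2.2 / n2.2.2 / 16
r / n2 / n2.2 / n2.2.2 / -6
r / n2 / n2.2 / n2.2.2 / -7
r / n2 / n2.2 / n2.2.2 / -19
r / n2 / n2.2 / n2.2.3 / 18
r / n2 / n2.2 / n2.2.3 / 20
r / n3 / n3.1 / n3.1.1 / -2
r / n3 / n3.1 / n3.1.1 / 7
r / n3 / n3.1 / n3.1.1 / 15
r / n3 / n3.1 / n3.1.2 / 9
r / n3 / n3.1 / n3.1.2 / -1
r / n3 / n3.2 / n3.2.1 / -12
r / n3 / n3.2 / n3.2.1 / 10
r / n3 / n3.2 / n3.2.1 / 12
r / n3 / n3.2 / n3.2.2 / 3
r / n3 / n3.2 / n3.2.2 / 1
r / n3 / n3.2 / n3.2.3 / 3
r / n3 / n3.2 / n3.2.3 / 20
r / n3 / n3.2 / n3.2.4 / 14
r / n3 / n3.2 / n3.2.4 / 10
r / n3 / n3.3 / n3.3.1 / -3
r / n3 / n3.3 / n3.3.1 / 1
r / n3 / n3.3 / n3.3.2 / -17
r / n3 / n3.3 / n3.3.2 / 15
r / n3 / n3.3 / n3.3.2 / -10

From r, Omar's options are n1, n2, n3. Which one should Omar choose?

n2

n1.1.1 (Bob): min(-8, 19, 16, 18) = -8
n1.1.2 (Bob): min(-16, 20) = -16
n1.1 (Omar): max(-8, -16) = -8
n1.2.1 (Bob): min(1, 0, 7) = 0
n1.2.2 (Bob): min(9, -4, -10) = -10
n1.2.3 (Bob): min(-5, 8, 14, 11) = -5
n1.2 (Omar): max(0, -10, -5) = 0
n1 (Bob): min(-8, 0) = -8
n2.1.1 (Bob): min(12, 6) = 6
n2.1.2 (Bob): min(-19, -9, -7) = -19
n2.1 (Omar): max(6, -19) = 6
n2.2.1 (Bob): min(-14, 20, -11, -13) = -14
n2.2.2 (Bob): min(16, -6, -7, -19) = -19
n2.2.3 (Bob): min(18, 20) = 18
n2.2 (Omar): max(-14, -19, 18) = 18
n2 (Bob): min(6, 18) = 6
n3.1.1 (Bob): min(-2, 7, 15) = -2
n3.1.2 (Bob): min(9, -1) = -1
n3.1 (Omar): max(-2, -1) = -1
n3.2.1 (Bob): min(-12, 10, 12) = -12
n3.2.2 (Bob): min(3, 1) = 1
n3.2.3 (Bob): min(3, 20) = 3
n3.2.4 (Bob): min(14, 10) = 10
n3.2 (Omar): max(-12, 1, 3, 10) = 10
n3.3.1 (Bob): min(-3, 1) = -3
n3.3.2 (Bob): min(-17, 15, -10) = -17
n3.3 (Omar): max(-3, -17) = -3
n3 (Bob): min(-1, 10, -3) = -3
r (Omar): max(-8, 6, -3) = 6
Omar at r wants the highest of {n1=-8, n2=6, n3=-3}, so chooses n2.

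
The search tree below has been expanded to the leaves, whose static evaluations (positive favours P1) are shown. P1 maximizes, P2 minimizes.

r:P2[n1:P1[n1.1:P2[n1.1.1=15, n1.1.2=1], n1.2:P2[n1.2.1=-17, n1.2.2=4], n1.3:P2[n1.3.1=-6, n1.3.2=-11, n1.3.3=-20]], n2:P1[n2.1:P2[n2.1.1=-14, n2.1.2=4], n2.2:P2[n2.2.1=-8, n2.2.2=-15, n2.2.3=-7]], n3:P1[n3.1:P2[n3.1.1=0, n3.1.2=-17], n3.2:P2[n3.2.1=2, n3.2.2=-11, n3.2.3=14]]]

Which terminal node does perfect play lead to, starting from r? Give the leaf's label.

n1.1 (P2): min(15, 1) = 1
n1.2 (P2): min(-17, 4) = -17
n1.3 (P2): min(-6, -11, -20) = -20
n1 (P1): max(1, -17, -20) = 1
n2.1 (P2): min(-14, 4) = -14
n2.2 (P2): min(-8, -15, -7) = -15
n2 (P1): max(-14, -15) = -14
n3.1 (P2): min(0, -17) = -17
n3.2 (P2): min(2, -11, 14) = -11
n3 (P1): max(-17, -11) = -11
r (P2): min(1, -14, -11) = -14
At r, P2 picks n2 (lowest: -14).
At n2, P1 picks n2.1 (highest: -14).
At n2.1, P2 picks n2.1.1 (lowest: -14).
Terminal value -14.

n2.1.1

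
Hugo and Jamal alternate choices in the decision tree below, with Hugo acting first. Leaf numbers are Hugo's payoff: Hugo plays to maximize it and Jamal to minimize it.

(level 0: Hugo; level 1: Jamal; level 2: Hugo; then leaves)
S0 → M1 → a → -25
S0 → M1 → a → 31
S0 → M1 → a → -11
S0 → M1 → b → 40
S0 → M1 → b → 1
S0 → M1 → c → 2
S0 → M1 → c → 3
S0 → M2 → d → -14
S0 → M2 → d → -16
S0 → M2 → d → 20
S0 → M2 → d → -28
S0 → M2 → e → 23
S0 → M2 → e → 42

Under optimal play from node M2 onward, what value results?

d (Hugo): max(-14, -16, 20, -28) = 20
e (Hugo): max(23, 42) = 42
M2 (Jamal): min(20, 42) = 20

20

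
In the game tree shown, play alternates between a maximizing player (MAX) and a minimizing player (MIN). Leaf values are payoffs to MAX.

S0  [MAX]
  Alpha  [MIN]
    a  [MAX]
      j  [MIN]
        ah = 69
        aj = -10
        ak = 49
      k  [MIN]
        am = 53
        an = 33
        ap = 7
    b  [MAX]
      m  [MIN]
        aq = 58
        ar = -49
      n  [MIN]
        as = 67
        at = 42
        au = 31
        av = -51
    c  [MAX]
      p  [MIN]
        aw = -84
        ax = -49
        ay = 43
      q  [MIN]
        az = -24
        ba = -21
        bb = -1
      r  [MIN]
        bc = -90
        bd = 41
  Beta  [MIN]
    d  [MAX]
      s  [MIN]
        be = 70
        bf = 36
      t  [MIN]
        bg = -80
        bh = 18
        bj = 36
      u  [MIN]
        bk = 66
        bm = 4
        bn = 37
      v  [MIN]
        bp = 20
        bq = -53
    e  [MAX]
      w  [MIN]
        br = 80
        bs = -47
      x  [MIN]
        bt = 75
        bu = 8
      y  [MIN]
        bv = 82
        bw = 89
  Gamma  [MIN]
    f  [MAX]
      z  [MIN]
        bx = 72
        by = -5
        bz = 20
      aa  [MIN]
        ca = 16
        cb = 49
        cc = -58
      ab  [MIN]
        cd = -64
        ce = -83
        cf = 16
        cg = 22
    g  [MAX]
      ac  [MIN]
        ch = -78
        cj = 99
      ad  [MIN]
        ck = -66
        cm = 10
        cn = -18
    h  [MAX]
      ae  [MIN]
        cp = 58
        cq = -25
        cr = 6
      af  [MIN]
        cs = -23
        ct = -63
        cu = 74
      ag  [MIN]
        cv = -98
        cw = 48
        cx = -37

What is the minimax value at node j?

-10

j (MIN): min(69, -10, 49) = -10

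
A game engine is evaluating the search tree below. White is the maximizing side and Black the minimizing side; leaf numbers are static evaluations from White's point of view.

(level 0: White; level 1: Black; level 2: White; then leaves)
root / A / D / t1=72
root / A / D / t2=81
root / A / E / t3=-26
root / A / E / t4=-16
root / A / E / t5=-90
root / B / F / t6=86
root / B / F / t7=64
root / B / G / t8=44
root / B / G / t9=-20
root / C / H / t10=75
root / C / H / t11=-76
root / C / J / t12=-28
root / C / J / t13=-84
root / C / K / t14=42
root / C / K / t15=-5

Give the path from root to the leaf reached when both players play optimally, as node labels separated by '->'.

D (White): max(72, 81) = 81
E (White): max(-26, -16, -90) = -16
A (Black): min(81, -16) = -16
F (White): max(86, 64) = 86
G (White): max(44, -20) = 44
B (Black): min(86, 44) = 44
H (White): max(75, -76) = 75
J (White): max(-28, -84) = -28
K (White): max(42, -5) = 42
C (Black): min(75, -28, 42) = -28
root (White): max(-16, 44, -28) = 44
At root, White picks B (highest: 44).
At B, Black picks G (lowest: 44).
At G, White picks t8 (highest: 44).
Terminal value 44.

root -> B -> G -> t8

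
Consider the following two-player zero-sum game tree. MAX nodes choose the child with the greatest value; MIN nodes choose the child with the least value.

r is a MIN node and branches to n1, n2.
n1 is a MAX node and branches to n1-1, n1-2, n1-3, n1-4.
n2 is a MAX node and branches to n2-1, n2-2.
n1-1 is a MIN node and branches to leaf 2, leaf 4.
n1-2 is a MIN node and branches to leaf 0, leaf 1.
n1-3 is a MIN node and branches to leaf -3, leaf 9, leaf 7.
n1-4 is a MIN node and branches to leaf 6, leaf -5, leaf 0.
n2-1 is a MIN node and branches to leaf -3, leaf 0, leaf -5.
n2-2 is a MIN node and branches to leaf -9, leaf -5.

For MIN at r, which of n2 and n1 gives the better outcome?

n2-1 (MIN): min(-3, 0, -5) = -5
n2-2 (MIN): min(-9, -5) = -9
n2 (MAX): max(-5, -9) = -5
n1-1 (MIN): min(2, 4) = 2
n1-2 (MIN): min(0, 1) = 0
n1-3 (MIN): min(-3, 9, 7) = -3
n1-4 (MIN): min(6, -5, 0) = -5
n1 (MAX): max(2, 0, -3, -5) = 2
MIN prefers the lower value; n2=-5, n1=2. n2 is better since -5 < 2.

n2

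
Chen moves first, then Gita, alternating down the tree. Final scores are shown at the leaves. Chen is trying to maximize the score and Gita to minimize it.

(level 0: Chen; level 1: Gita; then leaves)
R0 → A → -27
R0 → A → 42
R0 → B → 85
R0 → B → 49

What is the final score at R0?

49

A (Gita): min(-27, 42) = -27
B (Gita): min(85, 49) = 49
R0 (Chen): max(-27, 49) = 49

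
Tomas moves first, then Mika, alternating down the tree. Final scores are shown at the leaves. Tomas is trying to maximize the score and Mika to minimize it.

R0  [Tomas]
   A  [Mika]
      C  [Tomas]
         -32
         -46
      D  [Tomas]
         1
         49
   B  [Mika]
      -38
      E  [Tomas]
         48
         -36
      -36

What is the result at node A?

-32

C (Tomas): max(-32, -46) = -32
D (Tomas): max(1, 49) = 49
A (Mika): min(-32, 49) = -32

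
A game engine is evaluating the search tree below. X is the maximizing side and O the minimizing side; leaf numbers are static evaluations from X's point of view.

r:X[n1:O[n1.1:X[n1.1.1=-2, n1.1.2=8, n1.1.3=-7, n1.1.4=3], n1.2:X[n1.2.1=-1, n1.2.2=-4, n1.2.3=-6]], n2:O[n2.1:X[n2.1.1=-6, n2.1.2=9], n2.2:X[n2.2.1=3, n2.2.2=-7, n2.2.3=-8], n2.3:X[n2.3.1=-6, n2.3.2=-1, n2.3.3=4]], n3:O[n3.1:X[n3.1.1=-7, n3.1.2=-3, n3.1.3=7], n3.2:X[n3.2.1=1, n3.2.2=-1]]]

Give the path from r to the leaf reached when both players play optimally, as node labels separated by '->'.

r -> n2 -> n2.2 -> n2.2.1

n1.1 (X): max(-2, 8, -7, 3) = 8
n1.2 (X): max(-1, -4, -6) = -1
n1 (O): min(8, -1) = -1
n2.1 (X): max(-6, 9) = 9
n2.2 (X): max(3, -7, -8) = 3
n2.3 (X): max(-6, -1, 4) = 4
n2 (O): min(9, 3, 4) = 3
n3.1 (X): max(-7, -3, 7) = 7
n3.2 (X): max(1, -1) = 1
n3 (O): min(7, 1) = 1
r (X): max(-1, 3, 1) = 3
At r, X picks n2 (highest: 3).
At n2, O picks n2.2 (lowest: 3).
At n2.2, X picks n2.2.1 (highest: 3).
Terminal value 3.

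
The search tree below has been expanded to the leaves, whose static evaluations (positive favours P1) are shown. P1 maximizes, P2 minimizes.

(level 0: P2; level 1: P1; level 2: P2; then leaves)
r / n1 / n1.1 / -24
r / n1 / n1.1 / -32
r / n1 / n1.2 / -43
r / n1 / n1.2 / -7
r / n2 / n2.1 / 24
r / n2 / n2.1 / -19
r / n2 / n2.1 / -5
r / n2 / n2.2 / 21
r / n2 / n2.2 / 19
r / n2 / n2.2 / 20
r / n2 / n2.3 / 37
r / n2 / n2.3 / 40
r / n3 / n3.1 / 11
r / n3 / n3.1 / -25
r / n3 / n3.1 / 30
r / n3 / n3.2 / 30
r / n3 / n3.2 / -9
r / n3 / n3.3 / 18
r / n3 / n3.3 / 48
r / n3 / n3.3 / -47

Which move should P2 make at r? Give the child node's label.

n1

n1.1 (P2): min(-24, -32) = -32
n1.2 (P2): min(-43, -7) = -43
n1 (P1): max(-32, -43) = -32
n2.1 (P2): min(24, -19, -5) = -19
n2.2 (P2): min(21, 19, 20) = 19
n2.3 (P2): min(37, 40) = 37
n2 (P1): max(-19, 19, 37) = 37
n3.1 (P2): min(11, -25, 30) = -25
n3.2 (P2): min(30, -9) = -9
n3.3 (P2): min(18, 48, -47) = -47
n3 (P1): max(-25, -9, -47) = -9
r (P2): min(-32, 37, -9) = -32
P2 at r wants the lowest of {n1=-32, n2=37, n3=-9}, so chooses n1.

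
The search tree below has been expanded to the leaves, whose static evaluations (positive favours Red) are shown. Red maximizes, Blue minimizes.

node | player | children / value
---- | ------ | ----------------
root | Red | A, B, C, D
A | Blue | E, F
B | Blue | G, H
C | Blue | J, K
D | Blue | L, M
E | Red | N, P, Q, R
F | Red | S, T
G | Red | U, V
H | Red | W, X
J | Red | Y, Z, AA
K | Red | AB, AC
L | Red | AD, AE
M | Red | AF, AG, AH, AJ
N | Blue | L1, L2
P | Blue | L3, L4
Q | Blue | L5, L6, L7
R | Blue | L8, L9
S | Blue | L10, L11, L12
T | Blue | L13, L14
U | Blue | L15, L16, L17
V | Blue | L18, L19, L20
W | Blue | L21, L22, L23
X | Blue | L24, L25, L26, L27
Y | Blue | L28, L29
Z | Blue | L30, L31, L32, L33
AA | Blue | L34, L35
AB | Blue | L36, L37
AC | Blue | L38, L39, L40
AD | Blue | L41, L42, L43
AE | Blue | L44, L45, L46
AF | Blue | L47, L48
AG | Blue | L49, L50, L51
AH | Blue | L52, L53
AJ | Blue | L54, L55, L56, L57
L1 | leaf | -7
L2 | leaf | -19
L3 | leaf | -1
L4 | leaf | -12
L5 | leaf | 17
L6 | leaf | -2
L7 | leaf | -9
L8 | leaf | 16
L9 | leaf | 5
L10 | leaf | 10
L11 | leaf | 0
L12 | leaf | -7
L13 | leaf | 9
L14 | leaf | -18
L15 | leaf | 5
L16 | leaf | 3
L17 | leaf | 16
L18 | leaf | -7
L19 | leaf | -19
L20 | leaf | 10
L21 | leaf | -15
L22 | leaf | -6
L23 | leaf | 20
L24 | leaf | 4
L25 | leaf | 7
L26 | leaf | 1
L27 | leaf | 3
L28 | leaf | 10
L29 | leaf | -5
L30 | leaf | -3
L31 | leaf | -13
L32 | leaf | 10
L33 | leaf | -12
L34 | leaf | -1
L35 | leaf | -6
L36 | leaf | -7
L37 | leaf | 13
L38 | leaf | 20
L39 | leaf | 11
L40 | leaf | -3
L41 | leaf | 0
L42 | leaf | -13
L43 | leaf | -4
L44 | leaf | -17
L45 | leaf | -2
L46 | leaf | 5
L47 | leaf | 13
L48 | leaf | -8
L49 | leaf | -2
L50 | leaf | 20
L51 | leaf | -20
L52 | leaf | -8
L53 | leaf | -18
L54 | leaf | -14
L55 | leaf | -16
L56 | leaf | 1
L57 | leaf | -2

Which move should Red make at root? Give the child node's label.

N (Blue): min(-7, -19) = -19
P (Blue): min(-1, -12) = -12
Q (Blue): min(17, -2, -9) = -9
R (Blue): min(16, 5) = 5
E (Red): max(-19, -12, -9, 5) = 5
S (Blue): min(10, 0, -7) = -7
T (Blue): min(9, -18) = -18
F (Red): max(-7, -18) = -7
A (Blue): min(5, -7) = -7
U (Blue): min(5, 3, 16) = 3
V (Blue): min(-7, -19, 10) = -19
G (Red): max(3, -19) = 3
W (Blue): min(-15, -6, 20) = -15
X (Blue): min(4, 7, 1, 3) = 1
H (Red): max(-15, 1) = 1
B (Blue): min(3, 1) = 1
Y (Blue): min(10, -5) = -5
Z (Blue): min(-3, -13, 10, -12) = -13
AA (Blue): min(-1, -6) = -6
J (Red): max(-5, -13, -6) = -5
AB (Blue): min(-7, 13) = -7
AC (Blue): min(20, 11, -3) = -3
K (Red): max(-7, -3) = -3
C (Blue): min(-5, -3) = -5
AD (Blue): min(0, -13, -4) = -13
AE (Blue): min(-17, -2, 5) = -17
L (Red): max(-13, -17) = -13
AF (Blue): min(13, -8) = -8
AG (Blue): min(-2, 20, -20) = -20
AH (Blue): min(-8, -18) = -18
AJ (Blue): min(-14, -16, 1, -2) = -16
M (Red): max(-8, -20, -18, -16) = -8
D (Blue): min(-13, -8) = -13
root (Red): max(-7, 1, -5, -13) = 1
Red at root wants the highest of {A=-7, B=1, C=-5, D=-13}, so chooses B.

B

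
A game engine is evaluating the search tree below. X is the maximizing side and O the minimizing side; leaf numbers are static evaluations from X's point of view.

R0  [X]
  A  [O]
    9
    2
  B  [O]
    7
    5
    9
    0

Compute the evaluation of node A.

A (O): min(9, 2) = 2

2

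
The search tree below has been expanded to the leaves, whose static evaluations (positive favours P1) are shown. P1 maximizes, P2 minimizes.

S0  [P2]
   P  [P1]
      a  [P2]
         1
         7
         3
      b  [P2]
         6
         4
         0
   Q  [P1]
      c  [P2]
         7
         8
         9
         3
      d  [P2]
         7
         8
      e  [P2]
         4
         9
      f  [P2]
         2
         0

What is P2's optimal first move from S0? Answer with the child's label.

a (P2): min(1, 7, 3) = 1
b (P2): min(6, 4, 0) = 0
P (P1): max(1, 0) = 1
c (P2): min(7, 8, 9, 3) = 3
d (P2): min(7, 8) = 7
e (P2): min(4, 9) = 4
f (P2): min(2, 0) = 0
Q (P1): max(3, 7, 4, 0) = 7
S0 (P2): min(1, 7) = 1
P2 at S0 wants the lowest of {P=1, Q=7}, so chooses P.

P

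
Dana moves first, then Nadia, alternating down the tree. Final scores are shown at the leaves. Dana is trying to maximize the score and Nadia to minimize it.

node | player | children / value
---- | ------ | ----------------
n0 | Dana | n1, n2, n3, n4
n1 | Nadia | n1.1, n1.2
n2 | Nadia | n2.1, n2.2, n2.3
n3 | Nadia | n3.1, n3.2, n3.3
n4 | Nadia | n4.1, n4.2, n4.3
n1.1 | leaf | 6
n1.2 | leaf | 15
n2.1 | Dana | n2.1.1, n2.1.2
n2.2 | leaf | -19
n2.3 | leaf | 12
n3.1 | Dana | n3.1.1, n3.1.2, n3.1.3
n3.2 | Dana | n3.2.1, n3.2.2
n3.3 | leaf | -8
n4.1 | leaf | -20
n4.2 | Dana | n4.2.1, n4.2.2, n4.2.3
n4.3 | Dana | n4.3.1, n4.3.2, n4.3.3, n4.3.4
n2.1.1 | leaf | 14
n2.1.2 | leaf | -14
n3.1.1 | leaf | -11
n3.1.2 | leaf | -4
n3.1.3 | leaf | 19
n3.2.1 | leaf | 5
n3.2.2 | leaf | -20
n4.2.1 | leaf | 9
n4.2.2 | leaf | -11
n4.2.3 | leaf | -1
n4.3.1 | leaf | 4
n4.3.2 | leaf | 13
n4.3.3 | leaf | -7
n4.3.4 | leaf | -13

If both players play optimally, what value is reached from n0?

6

n1 (Nadia): min(6, 15) = 6
n2.1 (Dana): max(14, -14) = 14
n2 (Nadia): min(14, -19, 12) = -19
n3.1 (Dana): max(-11, -4, 19) = 19
n3.2 (Dana): max(5, -20) = 5
n3 (Nadia): min(19, 5, -8) = -8
n4.2 (Dana): max(9, -11, -1) = 9
n4.3 (Dana): max(4, 13, -7, -13) = 13
n4 (Nadia): min(-20, 9, 13) = -20
n0 (Dana): max(6, -19, -8, -20) = 6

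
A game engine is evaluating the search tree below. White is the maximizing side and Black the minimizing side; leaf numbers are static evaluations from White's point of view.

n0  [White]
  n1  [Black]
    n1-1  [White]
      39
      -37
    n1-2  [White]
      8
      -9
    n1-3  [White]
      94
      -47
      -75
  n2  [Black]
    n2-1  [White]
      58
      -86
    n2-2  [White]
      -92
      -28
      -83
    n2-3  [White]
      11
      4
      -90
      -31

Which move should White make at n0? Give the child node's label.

n1

n1-1 (White): max(39, -37) = 39
n1-2 (White): max(8, -9) = 8
n1-3 (White): max(94, -47, -75) = 94
n1 (Black): min(39, 8, 94) = 8
n2-1 (White): max(58, -86) = 58
n2-2 (White): max(-92, -28, -83) = -28
n2-3 (White): max(11, 4, -90, -31) = 11
n2 (Black): min(58, -28, 11) = -28
n0 (White): max(8, -28) = 8
White at n0 wants the highest of {n1=8, n2=-28}, so chooses n1.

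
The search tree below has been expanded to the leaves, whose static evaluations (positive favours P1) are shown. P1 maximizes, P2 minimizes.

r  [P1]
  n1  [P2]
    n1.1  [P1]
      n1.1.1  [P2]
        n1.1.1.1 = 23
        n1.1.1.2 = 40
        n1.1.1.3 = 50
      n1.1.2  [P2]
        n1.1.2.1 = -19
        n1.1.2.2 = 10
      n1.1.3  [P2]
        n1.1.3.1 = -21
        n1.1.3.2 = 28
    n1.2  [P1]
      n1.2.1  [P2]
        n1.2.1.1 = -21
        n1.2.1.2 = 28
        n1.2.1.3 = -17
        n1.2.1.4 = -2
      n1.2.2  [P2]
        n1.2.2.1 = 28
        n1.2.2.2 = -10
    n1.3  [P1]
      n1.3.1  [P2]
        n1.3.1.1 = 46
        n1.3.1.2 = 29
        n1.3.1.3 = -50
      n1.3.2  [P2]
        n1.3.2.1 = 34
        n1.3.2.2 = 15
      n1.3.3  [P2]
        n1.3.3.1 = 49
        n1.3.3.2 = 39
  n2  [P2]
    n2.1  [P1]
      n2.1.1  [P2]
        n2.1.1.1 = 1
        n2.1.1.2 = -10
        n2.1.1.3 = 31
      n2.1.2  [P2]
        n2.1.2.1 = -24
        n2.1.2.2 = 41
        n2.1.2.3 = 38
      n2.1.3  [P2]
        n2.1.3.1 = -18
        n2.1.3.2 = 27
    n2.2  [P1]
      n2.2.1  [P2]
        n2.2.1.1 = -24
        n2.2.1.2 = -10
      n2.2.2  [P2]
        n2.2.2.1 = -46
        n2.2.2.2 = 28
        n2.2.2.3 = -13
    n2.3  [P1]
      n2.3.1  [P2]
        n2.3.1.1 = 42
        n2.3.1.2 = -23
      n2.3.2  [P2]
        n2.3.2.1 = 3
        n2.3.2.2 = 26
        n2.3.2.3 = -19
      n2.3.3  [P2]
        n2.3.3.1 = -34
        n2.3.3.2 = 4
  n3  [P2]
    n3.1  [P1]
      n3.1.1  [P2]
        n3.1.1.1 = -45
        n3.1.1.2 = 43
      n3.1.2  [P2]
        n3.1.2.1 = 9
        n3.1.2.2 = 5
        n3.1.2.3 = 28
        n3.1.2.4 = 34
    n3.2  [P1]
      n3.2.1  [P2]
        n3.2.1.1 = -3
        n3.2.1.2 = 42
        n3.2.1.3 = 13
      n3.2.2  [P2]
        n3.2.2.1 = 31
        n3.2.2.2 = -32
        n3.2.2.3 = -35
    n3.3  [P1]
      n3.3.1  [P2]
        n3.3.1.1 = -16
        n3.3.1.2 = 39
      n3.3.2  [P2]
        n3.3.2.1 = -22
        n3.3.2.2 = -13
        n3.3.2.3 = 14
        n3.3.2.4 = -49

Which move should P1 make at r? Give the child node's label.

n1.1.1 (P2): min(23, 40, 50) = 23
n1.1.2 (P2): min(-19, 10) = -19
n1.1.3 (P2): min(-21, 28) = -21
n1.1 (P1): max(23, -19, -21) = 23
n1.2.1 (P2): min(-21, 28, -17, -2) = -21
n1.2.2 (P2): min(28, -10) = -10
n1.2 (P1): max(-21, -10) = -10
n1.3.1 (P2): min(46, 29, -50) = -50
n1.3.2 (P2): min(34, 15) = 15
n1.3.3 (P2): min(49, 39) = 39
n1.3 (P1): max(-50, 15, 39) = 39
n1 (P2): min(23, -10, 39) = -10
n2.1.1 (P2): min(1, -10, 31) = -10
n2.1.2 (P2): min(-24, 41, 38) = -24
n2.1.3 (P2): min(-18, 27) = -18
n2.1 (P1): max(-10, -24, -18) = -10
n2.2.1 (P2): min(-24, -10) = -24
n2.2.2 (P2): min(-46, 28, -13) = -46
n2.2 (P1): max(-24, -46) = -24
n2.3.1 (P2): min(42, -23) = -23
n2.3.2 (P2): min(3, 26, -19) = -19
n2.3.3 (P2): min(-34, 4) = -34
n2.3 (P1): max(-23, -19, -34) = -19
n2 (P2): min(-10, -24, -19) = -24
n3.1.1 (P2): min(-45, 43) = -45
n3.1.2 (P2): min(9, 5, 28, 34) = 5
n3.1 (P1): max(-45, 5) = 5
n3.2.1 (P2): min(-3, 42, 13) = -3
n3.2.2 (P2): min(31, -32, -35) = -35
n3.2 (P1): max(-3, -35) = -3
n3.3.1 (P2): min(-16, 39) = -16
n3.3.2 (P2): min(-22, -13, 14, -49) = -49
n3.3 (P1): max(-16, -49) = -16
n3 (P2): min(5, -3, -16) = -16
r (P1): max(-10, -24, -16) = -10
P1 at r wants the highest of {n1=-10, n2=-24, n3=-16}, so chooses n1.

n1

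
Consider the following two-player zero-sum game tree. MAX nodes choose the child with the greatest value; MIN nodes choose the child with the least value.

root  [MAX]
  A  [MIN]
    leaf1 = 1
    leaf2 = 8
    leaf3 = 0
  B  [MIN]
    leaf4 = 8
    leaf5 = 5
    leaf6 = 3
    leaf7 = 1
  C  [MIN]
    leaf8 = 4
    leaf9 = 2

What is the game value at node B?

1

B (MIN): min(8, 5, 3, 1) = 1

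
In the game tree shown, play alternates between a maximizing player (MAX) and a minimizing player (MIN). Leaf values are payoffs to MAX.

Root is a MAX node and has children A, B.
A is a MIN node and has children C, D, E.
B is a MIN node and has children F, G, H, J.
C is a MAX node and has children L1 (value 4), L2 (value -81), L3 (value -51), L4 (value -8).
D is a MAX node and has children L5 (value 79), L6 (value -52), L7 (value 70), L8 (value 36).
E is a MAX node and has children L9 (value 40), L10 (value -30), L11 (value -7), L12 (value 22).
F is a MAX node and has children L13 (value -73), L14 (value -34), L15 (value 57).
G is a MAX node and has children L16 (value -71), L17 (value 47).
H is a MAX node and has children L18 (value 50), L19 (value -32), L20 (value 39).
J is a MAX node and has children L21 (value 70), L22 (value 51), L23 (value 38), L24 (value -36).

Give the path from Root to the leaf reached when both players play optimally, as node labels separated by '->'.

Root -> B -> G -> L17

C (MAX): max(4, -81, -51, -8) = 4
D (MAX): max(79, -52, 70, 36) = 79
E (MAX): max(40, -30, -7, 22) = 40
A (MIN): min(4, 79, 40) = 4
F (MAX): max(-73, -34, 57) = 57
G (MAX): max(-71, 47) = 47
H (MAX): max(50, -32, 39) = 50
J (MAX): max(70, 51, 38, -36) = 70
B (MIN): min(57, 47, 50, 70) = 47
Root (MAX): max(4, 47) = 47
At Root, MAX picks B (highest: 47).
At B, MIN picks G (lowest: 47).
At G, MAX picks L17 (highest: 47).
Terminal value 47.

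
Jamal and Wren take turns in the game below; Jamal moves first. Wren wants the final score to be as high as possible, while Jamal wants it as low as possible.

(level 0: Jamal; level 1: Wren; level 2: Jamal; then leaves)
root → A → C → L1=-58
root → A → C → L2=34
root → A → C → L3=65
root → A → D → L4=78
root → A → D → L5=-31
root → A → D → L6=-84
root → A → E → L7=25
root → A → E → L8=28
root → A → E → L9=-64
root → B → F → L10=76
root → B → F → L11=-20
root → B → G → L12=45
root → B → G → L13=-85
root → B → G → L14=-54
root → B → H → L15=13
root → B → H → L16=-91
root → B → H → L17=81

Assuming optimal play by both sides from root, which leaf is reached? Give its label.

L1

C (Jamal): min(-58, 34, 65) = -58
D (Jamal): min(78, -31, -84) = -84
E (Jamal): min(25, 28, -64) = -64
A (Wren): max(-58, -84, -64) = -58
F (Jamal): min(76, -20) = -20
G (Jamal): min(45, -85, -54) = -85
H (Jamal): min(13, -91, 81) = -91
B (Wren): max(-20, -85, -91) = -20
root (Jamal): min(-58, -20) = -58
At root, Jamal picks A (lowest: -58).
At A, Wren picks C (highest: -58).
At C, Jamal picks L1 (lowest: -58).
Terminal value -58.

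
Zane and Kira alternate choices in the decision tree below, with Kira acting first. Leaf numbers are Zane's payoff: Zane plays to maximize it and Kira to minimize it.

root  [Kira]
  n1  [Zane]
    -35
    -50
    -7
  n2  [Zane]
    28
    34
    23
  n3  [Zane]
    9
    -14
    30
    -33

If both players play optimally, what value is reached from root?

n1 (Zane): max(-35, -50, -7) = -7
n2 (Zane): max(28, 34, 23) = 34
n3 (Zane): max(9, -14, 30, -33) = 30
root (Kira): min(-7, 34, 30) = -7

-7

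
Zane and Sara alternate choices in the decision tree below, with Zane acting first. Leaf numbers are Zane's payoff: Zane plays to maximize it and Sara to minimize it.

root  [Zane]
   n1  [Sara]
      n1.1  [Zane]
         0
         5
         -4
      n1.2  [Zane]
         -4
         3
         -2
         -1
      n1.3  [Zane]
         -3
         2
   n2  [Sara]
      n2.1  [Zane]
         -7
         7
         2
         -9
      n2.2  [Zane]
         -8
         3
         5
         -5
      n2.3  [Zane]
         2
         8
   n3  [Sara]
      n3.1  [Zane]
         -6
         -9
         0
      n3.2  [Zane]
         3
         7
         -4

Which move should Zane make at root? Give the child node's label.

n1.1 (Zane): max(0, 5, -4) = 5
n1.2 (Zane): max(-4, 3, -2, -1) = 3
n1.3 (Zane): max(-3, 2) = 2
n1 (Sara): min(5, 3, 2) = 2
n2.1 (Zane): max(-7, 7, 2, -9) = 7
n2.2 (Zane): max(-8, 3, 5, -5) = 5
n2.3 (Zane): max(2, 8) = 8
n2 (Sara): min(7, 5, 8) = 5
n3.1 (Zane): max(-6, -9, 0) = 0
n3.2 (Zane): max(3, 7, -4) = 7
n3 (Sara): min(0, 7) = 0
root (Zane): max(2, 5, 0) = 5
Zane at root wants the highest of {n1=2, n2=5, n3=0}, so chooses n2.

n2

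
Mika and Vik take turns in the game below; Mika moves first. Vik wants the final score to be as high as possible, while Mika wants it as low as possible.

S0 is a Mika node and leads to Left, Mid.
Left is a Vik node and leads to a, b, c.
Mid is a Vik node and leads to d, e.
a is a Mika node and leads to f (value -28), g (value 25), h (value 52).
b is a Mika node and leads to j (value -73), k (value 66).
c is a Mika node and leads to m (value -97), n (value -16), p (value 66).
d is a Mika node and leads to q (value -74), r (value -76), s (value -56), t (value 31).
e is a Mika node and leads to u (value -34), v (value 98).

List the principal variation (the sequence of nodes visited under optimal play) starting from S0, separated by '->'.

a (Mika): min(-28, 25, 52) = -28
b (Mika): min(-73, 66) = -73
c (Mika): min(-97, -16, 66) = -97
Left (Vik): max(-28, -73, -97) = -28
d (Mika): min(-74, -76, -56, 31) = -76
e (Mika): min(-34, 98) = -34
Mid (Vik): max(-76, -34) = -34
S0 (Mika): min(-28, -34) = -34
At S0, Mika picks Mid (lowest: -34).
At Mid, Vik picks e (highest: -34).
At e, Mika picks u (lowest: -34).
Terminal value -34.

S0 -> Mid -> e -> u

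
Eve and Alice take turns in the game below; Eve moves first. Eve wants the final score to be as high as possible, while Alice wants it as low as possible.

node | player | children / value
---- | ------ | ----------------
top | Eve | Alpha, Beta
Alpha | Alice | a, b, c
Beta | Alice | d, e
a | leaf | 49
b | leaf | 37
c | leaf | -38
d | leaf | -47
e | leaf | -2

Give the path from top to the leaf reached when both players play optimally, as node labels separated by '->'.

top -> Alpha -> c

Alpha (Alice): min(49, 37, -38) = -38
Beta (Alice): min(-47, -2) = -47
top (Eve): max(-38, -47) = -38
At top, Eve picks Alpha (highest: -38).
At Alpha, Alice picks c (lowest: -38).
Terminal value -38.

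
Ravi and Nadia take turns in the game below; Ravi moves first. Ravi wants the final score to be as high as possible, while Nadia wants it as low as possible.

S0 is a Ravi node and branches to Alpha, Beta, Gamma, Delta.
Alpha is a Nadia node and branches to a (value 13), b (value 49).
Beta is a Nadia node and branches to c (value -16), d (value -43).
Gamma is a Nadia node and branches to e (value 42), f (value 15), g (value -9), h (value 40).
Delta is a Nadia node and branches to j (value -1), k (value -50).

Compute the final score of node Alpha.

13

Alpha (Nadia): min(13, 49) = 13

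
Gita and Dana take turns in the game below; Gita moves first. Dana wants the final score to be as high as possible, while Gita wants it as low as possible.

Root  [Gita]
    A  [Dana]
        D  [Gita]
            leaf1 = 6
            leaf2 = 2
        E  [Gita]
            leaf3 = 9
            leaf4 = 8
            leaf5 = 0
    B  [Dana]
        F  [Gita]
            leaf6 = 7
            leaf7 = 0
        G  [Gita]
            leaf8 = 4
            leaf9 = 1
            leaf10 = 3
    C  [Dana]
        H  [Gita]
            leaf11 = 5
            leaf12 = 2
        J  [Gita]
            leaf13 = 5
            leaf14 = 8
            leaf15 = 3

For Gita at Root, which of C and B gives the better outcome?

B

H (Gita): min(5, 2) = 2
J (Gita): min(5, 8, 3) = 3
C (Dana): max(2, 3) = 3
F (Gita): min(7, 0) = 0
G (Gita): min(4, 1, 3) = 1
B (Dana): max(0, 1) = 1
Gita prefers the lower value; C=3, B=1. B is better since 1 < 3.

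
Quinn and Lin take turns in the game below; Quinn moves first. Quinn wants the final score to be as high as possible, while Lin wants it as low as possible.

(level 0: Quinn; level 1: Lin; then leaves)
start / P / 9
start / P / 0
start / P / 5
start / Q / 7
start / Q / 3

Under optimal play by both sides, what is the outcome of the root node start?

P (Lin): min(9, 0, 5) = 0
Q (Lin): min(7, 3) = 3
start (Quinn): max(0, 3) = 3

3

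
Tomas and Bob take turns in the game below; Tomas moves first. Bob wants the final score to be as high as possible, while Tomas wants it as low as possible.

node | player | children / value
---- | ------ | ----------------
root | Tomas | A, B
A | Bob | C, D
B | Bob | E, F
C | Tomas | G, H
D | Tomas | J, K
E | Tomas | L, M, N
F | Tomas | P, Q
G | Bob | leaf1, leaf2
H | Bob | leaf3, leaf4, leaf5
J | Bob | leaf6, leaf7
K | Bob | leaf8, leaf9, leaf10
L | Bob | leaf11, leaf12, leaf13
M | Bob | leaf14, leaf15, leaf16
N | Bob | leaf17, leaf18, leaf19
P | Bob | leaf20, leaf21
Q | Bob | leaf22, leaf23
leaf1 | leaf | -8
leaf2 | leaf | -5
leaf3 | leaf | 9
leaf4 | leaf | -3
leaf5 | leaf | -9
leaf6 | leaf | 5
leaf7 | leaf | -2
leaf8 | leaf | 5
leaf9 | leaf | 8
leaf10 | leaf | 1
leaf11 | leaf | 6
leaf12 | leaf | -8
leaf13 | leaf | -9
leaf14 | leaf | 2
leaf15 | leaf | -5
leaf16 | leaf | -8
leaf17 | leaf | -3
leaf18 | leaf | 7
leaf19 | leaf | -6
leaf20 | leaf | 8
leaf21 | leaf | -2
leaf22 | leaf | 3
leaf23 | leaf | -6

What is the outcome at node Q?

3

Q (Bob): max(3, -6) = 3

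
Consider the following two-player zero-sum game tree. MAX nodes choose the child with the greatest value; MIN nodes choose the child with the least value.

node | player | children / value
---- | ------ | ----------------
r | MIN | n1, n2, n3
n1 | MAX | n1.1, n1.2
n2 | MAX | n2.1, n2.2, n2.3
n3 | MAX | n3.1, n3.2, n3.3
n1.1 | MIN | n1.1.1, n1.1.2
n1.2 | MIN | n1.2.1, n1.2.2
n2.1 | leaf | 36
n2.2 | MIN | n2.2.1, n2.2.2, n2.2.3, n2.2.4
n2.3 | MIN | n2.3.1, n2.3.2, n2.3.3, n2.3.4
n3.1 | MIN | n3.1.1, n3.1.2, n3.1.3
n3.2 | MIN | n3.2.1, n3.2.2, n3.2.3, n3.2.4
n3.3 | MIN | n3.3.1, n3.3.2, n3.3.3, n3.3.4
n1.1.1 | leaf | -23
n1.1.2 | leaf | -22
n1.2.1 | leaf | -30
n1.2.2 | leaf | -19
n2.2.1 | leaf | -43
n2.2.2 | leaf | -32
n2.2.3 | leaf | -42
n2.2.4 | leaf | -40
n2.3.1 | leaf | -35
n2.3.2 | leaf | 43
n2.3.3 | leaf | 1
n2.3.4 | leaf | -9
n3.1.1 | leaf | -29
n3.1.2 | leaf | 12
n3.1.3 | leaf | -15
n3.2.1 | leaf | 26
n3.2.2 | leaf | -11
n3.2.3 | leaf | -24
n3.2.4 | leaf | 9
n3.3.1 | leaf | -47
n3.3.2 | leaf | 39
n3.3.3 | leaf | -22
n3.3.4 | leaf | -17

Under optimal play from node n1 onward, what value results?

-23

n1.1 (MIN): min(-23, -22) = -23
n1.2 (MIN): min(-30, -19) = -30
n1 (MAX): max(-23, -30) = -23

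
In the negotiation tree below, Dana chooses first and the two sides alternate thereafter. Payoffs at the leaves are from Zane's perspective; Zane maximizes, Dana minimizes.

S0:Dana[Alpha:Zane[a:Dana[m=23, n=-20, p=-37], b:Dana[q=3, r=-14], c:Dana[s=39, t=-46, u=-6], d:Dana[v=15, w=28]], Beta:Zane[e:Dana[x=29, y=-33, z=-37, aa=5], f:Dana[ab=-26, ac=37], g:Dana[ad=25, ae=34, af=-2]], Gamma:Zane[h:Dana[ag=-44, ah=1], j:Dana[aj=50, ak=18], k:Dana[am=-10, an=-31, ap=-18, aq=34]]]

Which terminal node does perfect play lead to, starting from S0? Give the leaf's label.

af

a (Dana): min(23, -20, -37) = -37
b (Dana): min(3, -14) = -14
c (Dana): min(39, -46, -6) = -46
d (Dana): min(15, 28) = 15
Alpha (Zane): max(-37, -14, -46, 15) = 15
e (Dana): min(29, -33, -37, 5) = -37
f (Dana): min(-26, 37) = -26
g (Dana): min(25, 34, -2) = -2
Beta (Zane): max(-37, -26, -2) = -2
h (Dana): min(-44, 1) = -44
j (Dana): min(50, 18) = 18
k (Dana): min(-10, -31, -18, 34) = -31
Gamma (Zane): max(-44, 18, -31) = 18
S0 (Dana): min(15, -2, 18) = -2
At S0, Dana picks Beta (lowest: -2).
At Beta, Zane picks g (highest: -2).
At g, Dana picks af (lowest: -2).
Terminal value -2.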